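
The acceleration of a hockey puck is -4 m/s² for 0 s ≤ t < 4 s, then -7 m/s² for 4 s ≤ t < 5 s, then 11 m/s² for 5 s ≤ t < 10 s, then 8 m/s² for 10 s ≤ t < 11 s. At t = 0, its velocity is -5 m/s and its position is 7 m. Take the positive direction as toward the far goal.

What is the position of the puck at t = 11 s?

On each constant-a segment, Δv = aΔt and Δx = v₀Δt + ½aΔt²; chain segment to segment.
0–4 s: v starts -5 m/s; Δx = -5·4 + ½·-4·4² = -52 m; v ends -21 m/s.
4–5 s: v starts -21 m/s; Δx = -21·1 + ½·-7·1² = -24.5 m; v ends -28 m/s.
5–10 s: v starts -28 m/s; Δx = -28·5 + ½·11·5² = -2.5 m; v ends 27 m/s.
10–11 s: v starts 27 m/s; Δx = 27·1 + ½·8·1² = 31 m; v ends 35 m/s.
x(11) = 7 + Σ Δx = -41 m.

-41 m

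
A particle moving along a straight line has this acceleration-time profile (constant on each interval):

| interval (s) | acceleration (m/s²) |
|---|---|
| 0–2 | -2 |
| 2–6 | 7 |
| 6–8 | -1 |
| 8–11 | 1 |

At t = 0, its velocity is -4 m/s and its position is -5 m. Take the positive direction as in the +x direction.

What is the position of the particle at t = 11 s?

On each constant-a segment, Δv = aΔt and Δx = v₀Δt + ½aΔt²; chain segment to segment.
0–2 s: v starts -4 m/s; Δx = -4·2 + ½·-2·2² = -12 m; v ends -8 m/s.
2–6 s: v starts -8 m/s; Δx = -8·4 + ½·7·4² = 24 m; v ends 20 m/s.
6–8 s: v starts 20 m/s; Δx = 20·2 + ½·-1·2² = 38 m; v ends 18 m/s.
8–11 s: v starts 18 m/s; Δx = 18·3 + ½·1·3² = 58.5 m; v ends 21 m/s.
x(11) = -5 + Σ Δx = 103.5 m.

103.5 m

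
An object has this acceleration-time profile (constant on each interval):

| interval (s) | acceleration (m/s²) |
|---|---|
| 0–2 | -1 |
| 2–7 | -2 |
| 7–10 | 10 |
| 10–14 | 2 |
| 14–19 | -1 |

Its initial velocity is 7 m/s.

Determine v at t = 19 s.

28 m/s

Δv equals the area under the a-t graph; then v = v₀ + Δv.
0–2 s: -1 × 2 = -2 m/s
2–7 s: -2 × 5 = -10 m/s
7–10 s: 10 × 3 = 30 m/s
10–14 s: 2 × 4 = 8 m/s
14–19 s: -1 × 5 = -5 m/s
Δv = 21 m/s, so v(19) = 7 + (21) = 28 m/s.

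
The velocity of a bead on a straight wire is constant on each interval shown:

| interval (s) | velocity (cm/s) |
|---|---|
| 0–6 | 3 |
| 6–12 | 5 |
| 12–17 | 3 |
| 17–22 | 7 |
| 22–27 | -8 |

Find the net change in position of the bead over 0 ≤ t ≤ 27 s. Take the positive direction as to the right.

58 cm

Net displacement equals the area under the velocity-time graph (areas below the axis count negative).
0–6 s: 3 × 6 = 18 cm
6–12 s: 5 × 6 = 30 cm
12–17 s: 3 × 5 = 15 cm
17–22 s: 7 × 5 = 35 cm
22–27 s: -8 × 5 = -40 cm
Net displacement = 58 cm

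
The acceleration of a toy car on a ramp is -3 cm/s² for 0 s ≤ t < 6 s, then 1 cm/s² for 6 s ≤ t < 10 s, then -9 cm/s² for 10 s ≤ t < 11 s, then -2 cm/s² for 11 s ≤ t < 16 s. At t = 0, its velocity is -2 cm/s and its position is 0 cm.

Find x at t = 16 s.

On each constant-a segment, Δv = aΔt and Δx = v₀Δt + ½aΔt²; chain segment to segment.
0–6 s: v starts -2 cm/s; Δx = -2·6 + ½·-3·6² = -66 cm; v ends -20 cm/s.
6–10 s: v starts -20 cm/s; Δx = -20·4 + ½·1·4² = -72 cm; v ends -16 cm/s.
10–11 s: v starts -16 cm/s; Δx = -16·1 + ½·-9·1² = -20.5 cm; v ends -25 cm/s.
11–16 s: v starts -25 cm/s; Δx = -25·5 + ½·-2·5² = -150 cm; v ends -35 cm/s.
x(16) = 0 + Σ Δx = -308.5 cm.

-308.5 cm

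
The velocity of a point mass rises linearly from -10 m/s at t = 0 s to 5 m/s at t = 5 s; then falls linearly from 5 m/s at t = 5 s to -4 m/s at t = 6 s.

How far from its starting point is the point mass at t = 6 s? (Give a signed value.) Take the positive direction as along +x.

Net displacement equals the area under the velocity-time graph (areas below the axis count negative).
0–5 s: ½(-10 + 5)(5) = -12.5 m
5–6 s: ½(5 + -4)(1) = 0.5 m
Net displacement = -12 m

-12 m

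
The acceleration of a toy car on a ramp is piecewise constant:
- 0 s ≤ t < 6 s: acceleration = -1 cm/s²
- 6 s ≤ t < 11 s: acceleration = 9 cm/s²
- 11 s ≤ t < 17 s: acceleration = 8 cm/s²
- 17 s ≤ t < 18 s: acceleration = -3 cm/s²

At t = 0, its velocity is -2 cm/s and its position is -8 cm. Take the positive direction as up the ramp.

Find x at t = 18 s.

On each constant-a segment, Δv = aΔt and Δx = v₀Δt + ½aΔt²; chain segment to segment.
0–6 s: v starts -2 cm/s; Δx = -2·6 + ½·-1·6² = -30 cm; v ends -8 cm/s.
6–11 s: v starts -8 cm/s; Δx = -8·5 + ½·9·5² = 72.5 cm; v ends 37 cm/s.
11–17 s: v starts 37 cm/s; Δx = 37·6 + ½·8·6² = 366 cm; v ends 85 cm/s.
17–18 s: v starts 85 cm/s; Δx = 85·1 + ½·-3·1² = 83.5 cm; v ends 82 cm/s.
x(18) = -8 + Σ Δx = 484 cm.

484 cm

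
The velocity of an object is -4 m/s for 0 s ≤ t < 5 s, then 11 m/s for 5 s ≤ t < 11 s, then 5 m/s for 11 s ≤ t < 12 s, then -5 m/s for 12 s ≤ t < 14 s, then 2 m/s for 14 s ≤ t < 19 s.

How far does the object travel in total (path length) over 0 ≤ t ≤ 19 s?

Distance (not displacement) is the total path length: add the absolute areas under v-t.
0–5 s: |-4| × 5 = 20 m
5–11 s: |11| × 6 = 66 m
11–12 s: |5| × 1 = 5 m
12–14 s: |-5| × 2 = 10 m
14–19 s: |2| × 5 = 10 m
Total distance = 111 m

111 m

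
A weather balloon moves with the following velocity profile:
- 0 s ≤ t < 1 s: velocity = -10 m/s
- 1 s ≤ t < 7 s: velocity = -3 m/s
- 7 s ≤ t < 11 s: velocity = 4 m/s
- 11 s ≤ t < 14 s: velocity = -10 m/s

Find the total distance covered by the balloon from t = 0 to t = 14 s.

Total distance travelled is ∫|v| dt — sum the magnitudes of each area piece.
0–1 s: |-10| × 1 = 10 m
1–7 s: |-3| × 6 = 18 m
7–11 s: |4| × 4 = 16 m
11–14 s: |-10| × 3 = 30 m
Total distance = 74 m

74 m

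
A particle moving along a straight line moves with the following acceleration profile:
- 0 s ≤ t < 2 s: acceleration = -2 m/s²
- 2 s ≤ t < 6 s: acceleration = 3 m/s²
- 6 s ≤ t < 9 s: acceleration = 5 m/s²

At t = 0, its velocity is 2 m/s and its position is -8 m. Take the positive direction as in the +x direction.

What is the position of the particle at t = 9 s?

60.5 m

On each constant-a segment, Δv = aΔt and Δx = v₀Δt + ½aΔt²; chain segment to segment.
0–2 s: v starts 2 m/s; Δx = 2·2 + ½·-2·2² = 0 m; v ends -2 m/s.
2–6 s: v starts -2 m/s; Δx = -2·4 + ½·3·4² = 16 m; v ends 10 m/s.
6–9 s: v starts 10 m/s; Δx = 10·3 + ½·5·3² = 52.5 m; v ends 25 m/s.
x(9) = -8 + Σ Δx = 60.5 m.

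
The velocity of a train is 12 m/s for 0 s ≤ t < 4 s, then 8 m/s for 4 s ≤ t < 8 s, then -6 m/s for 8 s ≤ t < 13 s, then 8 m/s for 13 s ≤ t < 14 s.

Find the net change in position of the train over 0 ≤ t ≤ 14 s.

Displacement is the signed area under the v-t curve.
0–4 s: 12 × 4 = 48 m
4–8 s: 8 × 4 = 32 m
8–13 s: -6 × 5 = -30 m
13–14 s: 8 × 1 = 8 m
Net displacement = 58 m

58 m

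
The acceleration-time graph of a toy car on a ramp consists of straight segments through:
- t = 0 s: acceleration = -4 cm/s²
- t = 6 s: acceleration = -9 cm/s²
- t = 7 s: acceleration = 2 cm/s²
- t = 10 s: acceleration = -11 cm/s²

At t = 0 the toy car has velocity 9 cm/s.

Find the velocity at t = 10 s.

Δv equals the area under the a-t graph; then v = v₀ + Δv.
0–6 s: ½(-4 + -9)(6) = -39 cm/s
6–7 s: ½(-9 + 2)(1) = -3.5 cm/s
7–10 s: ½(2 + -11)(3) = -13.5 cm/s
Δv = -56 cm/s, so v(10) = 9 + (-56) = -47 cm/s.

-47 cm/s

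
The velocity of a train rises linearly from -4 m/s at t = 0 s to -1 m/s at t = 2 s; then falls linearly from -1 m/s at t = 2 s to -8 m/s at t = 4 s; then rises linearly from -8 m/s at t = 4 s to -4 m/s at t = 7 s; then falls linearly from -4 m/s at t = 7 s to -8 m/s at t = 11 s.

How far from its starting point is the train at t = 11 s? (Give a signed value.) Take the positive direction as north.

Displacement is the signed area under the v-t curve.
0–2 s: ½(-4 + -1)(2) = -5 m
2–4 s: ½(-1 + -8)(2) = -9 m
4–7 s: ½(-8 + -4)(3) = -18 m
7–11 s: ½(-4 + -8)(4) = -24 m
Net displacement = -56 m

-56 m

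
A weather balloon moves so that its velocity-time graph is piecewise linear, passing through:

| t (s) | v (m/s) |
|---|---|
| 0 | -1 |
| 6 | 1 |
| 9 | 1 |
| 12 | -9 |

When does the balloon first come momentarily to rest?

t = 3 s

v changes sign on 0–6 s (from -1 to 1); the graph is linear there, so v = 0 at t = 0 + (1)·(6 − 0)/(1 − -1) = 3 s.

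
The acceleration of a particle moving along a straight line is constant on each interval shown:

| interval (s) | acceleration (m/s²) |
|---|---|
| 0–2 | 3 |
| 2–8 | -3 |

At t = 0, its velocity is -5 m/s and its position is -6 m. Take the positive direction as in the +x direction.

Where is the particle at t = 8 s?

On each constant-a segment, Δv = aΔt and Δx = v₀Δt + ½aΔt²; chain segment to segment.
0–2 s: v starts -5 m/s; Δx = -5·2 + ½·3·2² = -4 m; v ends 1 m/s.
2–8 s: v starts 1 m/s; Δx = 1·6 + ½·-3·6² = -48 m; v ends -17 m/s.
x(8) = -6 + Σ Δx = -58 m.

-58 m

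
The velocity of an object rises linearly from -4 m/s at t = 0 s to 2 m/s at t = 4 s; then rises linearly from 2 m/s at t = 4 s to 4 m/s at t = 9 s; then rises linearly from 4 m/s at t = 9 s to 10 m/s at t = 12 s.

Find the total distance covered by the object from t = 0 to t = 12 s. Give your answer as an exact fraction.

128/3 m

Distance (not displacement) is the total path length: add the absolute areas under v-t.
0–4 s: v = 0 at t = 8/3 s; triangle areas 16/3 + 4/3 = 20/3 m
4–9 s: |½(2 + 4)(5)| = 15 m
9–12 s: |½(4 + 10)(3)| = 21 m
Total distance = 128/3 m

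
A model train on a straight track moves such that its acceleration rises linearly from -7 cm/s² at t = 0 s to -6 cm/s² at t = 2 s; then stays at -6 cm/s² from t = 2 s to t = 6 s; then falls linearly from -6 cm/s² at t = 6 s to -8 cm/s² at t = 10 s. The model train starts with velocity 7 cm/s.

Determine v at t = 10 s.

-58 cm/s

Δv equals the area under the a-t graph; then v = v₀ + Δv.
0–2 s: ½(-7 + -6)(2) = -13 cm/s
2–6 s: -6 × 4 = -24 cm/s
6–10 s: ½(-6 + -8)(4) = -28 cm/s
Δv = -65 cm/s, so v(10) = 7 + (-65) = -58 cm/s.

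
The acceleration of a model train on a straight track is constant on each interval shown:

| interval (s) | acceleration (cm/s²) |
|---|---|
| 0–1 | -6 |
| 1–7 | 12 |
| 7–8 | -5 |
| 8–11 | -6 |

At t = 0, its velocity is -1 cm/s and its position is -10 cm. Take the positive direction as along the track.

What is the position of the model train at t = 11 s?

On each constant-a segment, Δv = aΔt and Δx = v₀Δt + ½aΔt²; chain segment to segment.
0–1 s: v starts -1 cm/s; Δx = -1·1 + ½·-6·1² = -4 cm; v ends -7 cm/s.
1–7 s: v starts -7 cm/s; Δx = -7·6 + ½·12·6² = 174 cm; v ends 65 cm/s.
7–8 s: v starts 65 cm/s; Δx = 65·1 + ½·-5·1² = 62.5 cm; v ends 60 cm/s.
8–11 s: v starts 60 cm/s; Δx = 60·3 + ½·-6·3² = 153 cm; v ends 42 cm/s.
x(11) = -10 + Σ Δx = 375.5 cm.

375.5 cm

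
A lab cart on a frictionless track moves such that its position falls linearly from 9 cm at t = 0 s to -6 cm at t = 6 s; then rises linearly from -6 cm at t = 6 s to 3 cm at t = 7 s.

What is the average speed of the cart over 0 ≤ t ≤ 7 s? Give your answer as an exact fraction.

Average speed = (total path length)/(elapsed time); on a piecewise-linear x-t graph the path length is Σ|Δx|.
0–6 s: |Δx| = |-6 − 9| = 15 cm
6–7 s: |Δx| = |3 − -6| = 9 cm
Total path = 24 cm; average speed = 24/7 = 24/7 cm/s.

24/7 cm/s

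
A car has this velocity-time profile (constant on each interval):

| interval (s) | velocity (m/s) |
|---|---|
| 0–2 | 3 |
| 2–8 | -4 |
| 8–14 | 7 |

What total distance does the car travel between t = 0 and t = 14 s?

Total distance travelled is ∫|v| dt — sum the magnitudes of each area piece.
0–2 s: |3| × 2 = 6 m
2–8 s: |-4| × 6 = 24 m
8–14 s: |7| × 6 = 42 m
Total distance = 72 m

72 m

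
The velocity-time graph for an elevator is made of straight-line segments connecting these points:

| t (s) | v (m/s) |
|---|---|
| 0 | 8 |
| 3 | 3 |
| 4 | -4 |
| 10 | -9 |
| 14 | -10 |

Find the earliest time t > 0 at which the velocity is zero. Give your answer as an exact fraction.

t = 24/7 s

v changes sign on 3–4 s (from 3 to -4); the graph is linear there, so v = 0 at t = 3 + (-3)·(4 − 3)/(-4 − 3) = 24/7 s.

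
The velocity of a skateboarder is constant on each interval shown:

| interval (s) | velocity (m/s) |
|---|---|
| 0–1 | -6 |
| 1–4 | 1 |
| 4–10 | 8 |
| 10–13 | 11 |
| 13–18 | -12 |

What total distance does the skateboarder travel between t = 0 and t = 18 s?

Distance (not displacement) is the total path length: add the absolute areas under v-t.
0–1 s: |-6| × 1 = 6 m
1–4 s: |1| × 3 = 3 m
4–10 s: |8| × 6 = 48 m
10–13 s: |11| × 3 = 33 m
13–18 s: |-12| × 5 = 60 m
Total distance = 150 m

150 m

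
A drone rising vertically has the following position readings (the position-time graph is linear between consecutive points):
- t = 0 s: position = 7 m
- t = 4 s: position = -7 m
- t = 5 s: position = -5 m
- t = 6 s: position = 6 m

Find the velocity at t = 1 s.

-3.5 m/s

Velocity is the slope of the x-t graph on 0–4 s: (-7 − 7)/(4 − 0) = -3.5 m/s.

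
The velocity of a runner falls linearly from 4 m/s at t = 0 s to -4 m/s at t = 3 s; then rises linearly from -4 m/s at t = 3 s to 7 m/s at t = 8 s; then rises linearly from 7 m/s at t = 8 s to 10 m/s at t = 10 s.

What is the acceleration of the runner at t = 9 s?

1.5 m/s²

Acceleration is the slope of the v-t graph on 8–10 s: (10 − 7)/(10 − 8) = 1.5 m/s².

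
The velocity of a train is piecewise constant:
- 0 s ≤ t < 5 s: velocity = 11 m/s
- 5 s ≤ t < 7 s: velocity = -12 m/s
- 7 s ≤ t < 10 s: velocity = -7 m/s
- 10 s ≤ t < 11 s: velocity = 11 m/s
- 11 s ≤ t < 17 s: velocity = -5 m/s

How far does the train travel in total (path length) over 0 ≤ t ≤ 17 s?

141 m

Total distance travelled is ∫|v| dt — sum the magnitudes of each area piece.
0–5 s: |11| × 5 = 55 m
5–7 s: |-12| × 2 = 24 m
7–10 s: |-7| × 3 = 21 m
10–11 s: |11| × 1 = 11 m
11–17 s: |-5| × 6 = 30 m
Total distance = 141 m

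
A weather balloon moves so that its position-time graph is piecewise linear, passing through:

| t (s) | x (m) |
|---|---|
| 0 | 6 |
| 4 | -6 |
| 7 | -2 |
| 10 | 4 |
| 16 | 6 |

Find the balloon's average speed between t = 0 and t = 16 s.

Average speed = (total path length)/(elapsed time); on a piecewise-linear x-t graph the path length is Σ|Δx|.
0–4 s: |Δx| = |-6 − 6| = 12 m
4–7 s: |Δx| = |-2 − -6| = 4 m
7–10 s: |Δx| = |4 − -2| = 6 m
10–16 s: |Δx| = |6 − 4| = 2 m
Total path = 24 m; average speed = 24/16 = 1.5 m/s.

1.5 m/s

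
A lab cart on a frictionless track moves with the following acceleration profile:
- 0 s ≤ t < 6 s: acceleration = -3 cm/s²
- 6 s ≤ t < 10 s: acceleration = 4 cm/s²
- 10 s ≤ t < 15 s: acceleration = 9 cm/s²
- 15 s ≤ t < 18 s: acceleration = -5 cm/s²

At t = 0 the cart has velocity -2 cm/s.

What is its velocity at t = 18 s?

26 cm/s

Δv equals the area under the a-t graph; then v = v₀ + Δv.
0–6 s: -3 × 6 = -18 cm/s
6–10 s: 4 × 4 = 16 cm/s
10–15 s: 9 × 5 = 45 cm/s
15–18 s: -5 × 3 = -15 cm/s
Δv = 28 cm/s, so v(18) = -2 + (28) = 26 cm/s.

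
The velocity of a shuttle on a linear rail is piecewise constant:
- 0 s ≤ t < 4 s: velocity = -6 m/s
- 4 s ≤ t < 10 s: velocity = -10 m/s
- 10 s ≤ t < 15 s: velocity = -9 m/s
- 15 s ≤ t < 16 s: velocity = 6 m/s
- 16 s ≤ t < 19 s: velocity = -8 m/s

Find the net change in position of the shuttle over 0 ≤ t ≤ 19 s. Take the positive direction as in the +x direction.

-147 m

Net displacement equals the area under the velocity-time graph (areas below the axis count negative).
0–4 s: -6 × 4 = -24 m
4–10 s: -10 × 6 = -60 m
10–15 s: -9 × 5 = -45 m
15–16 s: 6 × 1 = 6 m
16–19 s: -8 × 3 = -24 m
Net displacement = -147 m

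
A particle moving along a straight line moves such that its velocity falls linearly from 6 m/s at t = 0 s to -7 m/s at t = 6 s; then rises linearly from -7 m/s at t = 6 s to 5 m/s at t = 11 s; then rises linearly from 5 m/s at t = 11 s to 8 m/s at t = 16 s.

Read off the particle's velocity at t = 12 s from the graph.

On 11–16 s the graph is linear from 5 to 8 m/s: v(12) = 5 + (8 − 5)·(12 − 11)/(16 − 11) = 5.6 m/s.

5.6 m/s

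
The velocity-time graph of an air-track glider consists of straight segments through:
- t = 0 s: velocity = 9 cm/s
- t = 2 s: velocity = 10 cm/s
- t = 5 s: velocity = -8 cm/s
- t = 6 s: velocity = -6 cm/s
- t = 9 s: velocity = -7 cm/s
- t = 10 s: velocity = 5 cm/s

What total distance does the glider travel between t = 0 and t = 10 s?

62.25 cm

Total distance travelled is ∫|v| dt — sum the magnitudes of each area piece.
0–2 s: |½(9 + 10)(2)| = 19 cm
2–5 s: v = 0 at t = 11/3 s; triangle areas 25/3 + 16/3 = 41/3 cm
5–6 s: |½(-8 + -6)(1)| = 7 cm
6–9 s: |½(-6 + -7)(3)| = 19.5 cm
9–10 s: v = 0 at t = 115/12 s; triangle areas 49/24 + 25/24 = 37/12 cm
Total distance = 62.25 cm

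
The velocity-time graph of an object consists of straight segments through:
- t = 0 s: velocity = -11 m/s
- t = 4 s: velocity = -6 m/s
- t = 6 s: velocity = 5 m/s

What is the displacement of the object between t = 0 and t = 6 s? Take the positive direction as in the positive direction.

-35 m

Displacement is the signed area under the v-t curve.
0–4 s: ½(-11 + -6)(4) = -34 m
4–6 s: ½(-6 + 5)(2) = -1 m
Net displacement = -35 m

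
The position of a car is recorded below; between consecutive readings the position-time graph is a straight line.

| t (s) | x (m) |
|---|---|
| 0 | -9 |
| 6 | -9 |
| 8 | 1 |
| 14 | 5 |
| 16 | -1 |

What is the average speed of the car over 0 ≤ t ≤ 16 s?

1.25 m/s

Average speed = (total path length)/(elapsed time); on a piecewise-linear x-t graph the path length is Σ|Δx|.
0–6 s: |Δx| = |-9 − -9| = 0 m
6–8 s: |Δx| = |1 − -9| = 10 m
8–14 s: |Δx| = |5 − 1| = 4 m
14–16 s: |Δx| = |-1 − 5| = 6 m
Total path = 20 m; average speed = 20/16 = 1.25 m/s.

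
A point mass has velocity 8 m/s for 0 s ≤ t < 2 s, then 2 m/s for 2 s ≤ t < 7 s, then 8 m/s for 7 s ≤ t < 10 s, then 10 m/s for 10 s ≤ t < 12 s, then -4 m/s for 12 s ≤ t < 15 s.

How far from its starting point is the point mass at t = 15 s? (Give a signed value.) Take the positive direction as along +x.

Displacement is the signed area under the v-t curve.
0–2 s: 8 × 2 = 16 m
2–7 s: 2 × 5 = 10 m
7–10 s: 8 × 3 = 24 m
10–12 s: 10 × 2 = 20 m
12–15 s: -4 × 3 = -12 m
Net displacement = 58 m

58 m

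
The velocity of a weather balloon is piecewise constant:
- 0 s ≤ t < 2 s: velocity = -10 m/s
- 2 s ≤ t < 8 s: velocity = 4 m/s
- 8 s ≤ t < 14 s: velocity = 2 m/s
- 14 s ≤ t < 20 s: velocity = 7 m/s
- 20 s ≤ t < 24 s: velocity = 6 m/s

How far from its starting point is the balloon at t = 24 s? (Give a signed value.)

Displacement is the signed area under the v-t curve.
0–2 s: -10 × 2 = -20 m
2–8 s: 4 × 6 = 24 m
8–14 s: 2 × 6 = 12 m
14–20 s: 7 × 6 = 42 m
20–24 s: 6 × 4 = 24 m
Net displacement = 82 m

82 m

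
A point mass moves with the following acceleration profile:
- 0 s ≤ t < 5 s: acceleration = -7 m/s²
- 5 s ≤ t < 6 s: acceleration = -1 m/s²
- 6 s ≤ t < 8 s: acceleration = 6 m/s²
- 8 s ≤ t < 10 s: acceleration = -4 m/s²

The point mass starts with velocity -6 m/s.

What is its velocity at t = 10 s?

Δv equals the area under the a-t graph; then v = v₀ + Δv.
0–5 s: -7 × 5 = -35 m/s
5–6 s: -1 × 1 = -1 m/s
6–8 s: 6 × 2 = 12 m/s
8–10 s: -4 × 2 = -8 m/s
Δv = -32 m/s, so v(10) = -6 + (-32) = -38 m/s.

-38 m/s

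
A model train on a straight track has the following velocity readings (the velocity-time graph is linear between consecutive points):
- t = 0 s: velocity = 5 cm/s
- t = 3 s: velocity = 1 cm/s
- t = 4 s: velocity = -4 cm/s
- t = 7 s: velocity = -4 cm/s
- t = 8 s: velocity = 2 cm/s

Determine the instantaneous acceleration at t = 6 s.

0 cm/s²

Acceleration is the slope of the v-t graph on 4–7 s: (-4 − -4)/(7 − 4) = 0 cm/s².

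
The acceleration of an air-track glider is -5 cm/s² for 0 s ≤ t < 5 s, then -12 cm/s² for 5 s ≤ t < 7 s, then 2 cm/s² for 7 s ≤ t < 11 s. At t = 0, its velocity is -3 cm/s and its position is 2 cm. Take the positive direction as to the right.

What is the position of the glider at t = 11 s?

-347.5 cm

On each constant-a segment, Δv = aΔt and Δx = v₀Δt + ½aΔt²; chain segment to segment.
0–5 s: v starts -3 cm/s; Δx = -3·5 + ½·-5·5² = -77.5 cm; v ends -28 cm/s.
5–7 s: v starts -28 cm/s; Δx = -28·2 + ½·-12·2² = -80 cm; v ends -52 cm/s.
7–11 s: v starts -52 cm/s; Δx = -52·4 + ½·2·4² = -192 cm; v ends -44 cm/s.
x(11) = 2 + Σ Δx = -347.5 cm.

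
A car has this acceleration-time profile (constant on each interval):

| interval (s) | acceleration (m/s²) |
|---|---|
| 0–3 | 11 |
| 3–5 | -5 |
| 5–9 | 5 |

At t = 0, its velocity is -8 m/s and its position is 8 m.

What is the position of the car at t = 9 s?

On each constant-a segment, Δv = aΔt and Δx = v₀Δt + ½aΔt²; chain segment to segment.
0–3 s: v starts -8 m/s; Δx = -8·3 + ½·11·3² = 25.5 m; v ends 25 m/s.
3–5 s: v starts 25 m/s; Δx = 25·2 + ½·-5·2² = 40 m; v ends 15 m/s.
5–9 s: v starts 15 m/s; Δx = 15·4 + ½·5·4² = 100 m; v ends 35 m/s.
x(9) = 8 + Σ Δx = 173.5 m.

173.5 m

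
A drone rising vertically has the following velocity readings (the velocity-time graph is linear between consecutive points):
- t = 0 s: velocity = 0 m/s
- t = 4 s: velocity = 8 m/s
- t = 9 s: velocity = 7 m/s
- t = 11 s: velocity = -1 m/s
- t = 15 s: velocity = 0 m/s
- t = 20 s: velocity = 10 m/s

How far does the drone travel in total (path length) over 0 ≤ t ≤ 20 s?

Total distance travelled is ∫|v| dt — sum the magnitudes of each area piece.
0–4 s: |½(0 + 8)(4)| = 16 m
4–9 s: |½(8 + 7)(5)| = 37.5 m
9–11 s: v = 0 at t = 10.75 s; triangle areas 6.125 + 0.125 = 6.25 m
11–15 s: |½(-1 + 0)(4)| = 2 m
15–20 s: |½(0 + 10)(5)| = 25 m
Total distance = 86.75 m

86.75 m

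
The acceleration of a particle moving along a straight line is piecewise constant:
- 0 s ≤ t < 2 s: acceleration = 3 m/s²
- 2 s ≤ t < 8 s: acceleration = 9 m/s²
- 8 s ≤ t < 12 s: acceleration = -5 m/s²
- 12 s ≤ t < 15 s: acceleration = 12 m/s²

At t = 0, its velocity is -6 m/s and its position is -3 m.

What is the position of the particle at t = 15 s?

On each constant-a segment, Δv = aΔt and Δx = v₀Δt + ½aΔt²; chain segment to segment.
0–2 s: v starts -6 m/s; Δx = -6·2 + ½·3·2² = -6 m; v ends 0 m/s.
2–8 s: v starts 0 m/s; Δx = 0·6 + ½·9·6² = 162 m; v ends 54 m/s.
8–12 s: v starts 54 m/s; Δx = 54·4 + ½·-5·4² = 176 m; v ends 34 m/s.
12–15 s: v starts 34 m/s; Δx = 34·3 + ½·12·3² = 156 m; v ends 70 m/s.
x(15) = -3 + Σ Δx = 485 m.

485 m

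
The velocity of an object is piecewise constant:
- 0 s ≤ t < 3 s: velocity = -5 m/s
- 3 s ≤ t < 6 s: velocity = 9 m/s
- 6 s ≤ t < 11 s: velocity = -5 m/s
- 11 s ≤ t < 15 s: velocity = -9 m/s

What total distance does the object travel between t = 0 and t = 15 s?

Total distance travelled is ∫|v| dt — sum the magnitudes of each area piece.
0–3 s: |-5| × 3 = 15 m
3–6 s: |9| × 3 = 27 m
6–11 s: |-5| × 5 = 25 m
11–15 s: |-9| × 4 = 36 m
Total distance = 103 m

103 m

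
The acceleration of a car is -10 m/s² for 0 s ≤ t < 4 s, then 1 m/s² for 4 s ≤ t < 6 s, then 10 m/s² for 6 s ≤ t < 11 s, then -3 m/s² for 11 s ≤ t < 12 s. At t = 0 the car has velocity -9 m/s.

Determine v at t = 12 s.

0 m/s

Δv equals the area under the a-t graph; then v = v₀ + Δv.
0–4 s: -10 × 4 = -40 m/s
4–6 s: 1 × 2 = 2 m/s
6–11 s: 10 × 5 = 50 m/s
11–12 s: -3 × 1 = -3 m/s
Δv = 9 m/s, so v(12) = -9 + (9) = 0 m/s.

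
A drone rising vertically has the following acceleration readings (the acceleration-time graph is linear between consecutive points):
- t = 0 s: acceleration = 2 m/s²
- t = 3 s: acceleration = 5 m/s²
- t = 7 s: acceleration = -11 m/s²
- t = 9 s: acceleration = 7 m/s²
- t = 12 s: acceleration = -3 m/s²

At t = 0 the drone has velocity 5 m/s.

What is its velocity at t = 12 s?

5.5 m/s

Δv equals the area under the a-t graph; then v = v₀ + Δv.
0–3 s: ½(2 + 5)(3) = 10.5 m/s
3–7 s: ½(5 + -11)(4) = -12 m/s
7–9 s: ½(-11 + 7)(2) = -4 m/s
9–12 s: ½(7 + -3)(3) = 6 m/s
Δv = 0.5 m/s, so v(12) = 5 + (0.5) = 5.5 m/s.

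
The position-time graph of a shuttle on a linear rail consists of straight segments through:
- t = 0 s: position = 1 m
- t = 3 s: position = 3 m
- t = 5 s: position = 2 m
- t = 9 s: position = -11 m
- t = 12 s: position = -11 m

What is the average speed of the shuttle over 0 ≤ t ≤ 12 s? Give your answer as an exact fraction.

4/3 m/s

Average speed = (total path length)/(elapsed time); on a piecewise-linear x-t graph the path length is Σ|Δx|.
0–3 s: |Δx| = |3 − 1| = 2 m
3–5 s: |Δx| = |2 − 3| = 1 m
5–9 s: |Δx| = |-11 − 2| = 13 m
9–12 s: |Δx| = |-11 − -11| = 0 m
Total path = 16 m; average speed = 16/12 = 4/3 m/s.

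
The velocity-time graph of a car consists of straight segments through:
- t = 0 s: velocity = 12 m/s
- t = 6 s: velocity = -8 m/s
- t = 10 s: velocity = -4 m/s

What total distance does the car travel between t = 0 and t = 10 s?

55.2 m

Distance (not displacement) is the total path length: add the absolute areas under v-t.
0–6 s: v = 0 at t = 3.6 s; triangle areas 21.6 + 9.6 = 31.2 m
6–10 s: |½(-8 + -4)(4)| = 24 m
Total distance = 55.2 m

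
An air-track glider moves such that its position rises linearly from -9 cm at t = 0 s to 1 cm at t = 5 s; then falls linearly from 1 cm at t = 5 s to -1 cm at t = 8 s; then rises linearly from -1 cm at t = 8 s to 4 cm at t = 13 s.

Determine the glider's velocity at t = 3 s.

2 cm/s

Velocity is the slope of the x-t graph on 0–5 s: (1 − -9)/(5 − 0) = 2 cm/s.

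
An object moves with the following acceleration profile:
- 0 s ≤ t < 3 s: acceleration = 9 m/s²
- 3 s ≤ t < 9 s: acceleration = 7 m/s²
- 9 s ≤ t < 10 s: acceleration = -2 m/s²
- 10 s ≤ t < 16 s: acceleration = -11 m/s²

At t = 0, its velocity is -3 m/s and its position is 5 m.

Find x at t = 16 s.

On each constant-a segment, Δv = aΔt and Δx = v₀Δt + ½aΔt²; chain segment to segment.
0–3 s: v starts -3 m/s; Δx = -3·3 + ½·9·3² = 31.5 m; v ends 24 m/s.
3–9 s: v starts 24 m/s; Δx = 24·6 + ½·7·6² = 270 m; v ends 66 m/s.
9–10 s: v starts 66 m/s; Δx = 66·1 + ½·-2·1² = 65 m; v ends 64 m/s.
10–16 s: v starts 64 m/s; Δx = 64·6 + ½·-11·6² = 186 m; v ends -2 m/s.
x(16) = 5 + Σ Δx = 557.5 m.

557.5 m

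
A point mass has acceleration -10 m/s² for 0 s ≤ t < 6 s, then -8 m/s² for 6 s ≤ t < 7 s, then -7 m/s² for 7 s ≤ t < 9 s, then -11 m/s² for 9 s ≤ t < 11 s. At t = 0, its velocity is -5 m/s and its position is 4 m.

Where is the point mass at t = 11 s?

On each constant-a segment, Δv = aΔt and Δx = v₀Δt + ½aΔt²; chain segment to segment.
0–6 s: v starts -5 m/s; Δx = -5·6 + ½·-10·6² = -210 m; v ends -65 m/s.
6–7 s: v starts -65 m/s; Δx = -65·1 + ½·-8·1² = -69 m; v ends -73 m/s.
7–9 s: v starts -73 m/s; Δx = -73·2 + ½·-7·2² = -160 m; v ends -87 m/s.
9–11 s: v starts -87 m/s; Δx = -87·2 + ½·-11·2² = -196 m; v ends -109 m/s.
x(11) = 4 + Σ Δx = -631 m.

-631 m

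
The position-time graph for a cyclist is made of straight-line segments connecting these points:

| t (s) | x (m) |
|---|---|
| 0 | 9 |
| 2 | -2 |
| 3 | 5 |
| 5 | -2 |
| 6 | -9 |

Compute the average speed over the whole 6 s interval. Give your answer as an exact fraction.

Average speed = (total path length)/(elapsed time); on a piecewise-linear x-t graph the path length is Σ|Δx|.
0–2 s: |Δx| = |-2 − 9| = 11 m
2–3 s: |Δx| = |5 − -2| = 7 m
3–5 s: |Δx| = |-2 − 5| = 7 m
5–6 s: |Δx| = |-9 − -2| = 7 m
Total path = 32 m; average speed = 32/6 = 16/3 m/s.

16/3 m/s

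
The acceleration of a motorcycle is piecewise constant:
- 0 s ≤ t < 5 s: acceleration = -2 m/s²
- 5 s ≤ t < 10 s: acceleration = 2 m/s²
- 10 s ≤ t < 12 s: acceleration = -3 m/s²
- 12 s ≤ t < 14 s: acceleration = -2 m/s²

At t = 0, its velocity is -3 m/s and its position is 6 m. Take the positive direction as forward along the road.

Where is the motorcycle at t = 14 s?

-108 m

On each constant-a segment, Δv = aΔt and Δx = v₀Δt + ½aΔt²; chain segment to segment.
0–5 s: v starts -3 m/s; Δx = -3·5 + ½·-2·5² = -40 m; v ends -13 m/s.
5–10 s: v starts -13 m/s; Δx = -13·5 + ½·2·5² = -40 m; v ends -3 m/s.
10–12 s: v starts -3 m/s; Δx = -3·2 + ½·-3·2² = -12 m; v ends -9 m/s.
12–14 s: v starts -9 m/s; Δx = -9·2 + ½·-2·2² = -22 m; v ends -13 m/s.
x(14) = 6 + Σ Δx = -108 m.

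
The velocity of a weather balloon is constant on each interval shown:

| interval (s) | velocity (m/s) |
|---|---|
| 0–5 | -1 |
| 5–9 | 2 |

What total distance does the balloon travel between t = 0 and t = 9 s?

13 m

Total distance travelled is ∫|v| dt — sum the magnitudes of each area piece.
0–5 s: |-1| × 5 = 5 m
5–9 s: |2| × 4 = 8 m
Total distance = 13 m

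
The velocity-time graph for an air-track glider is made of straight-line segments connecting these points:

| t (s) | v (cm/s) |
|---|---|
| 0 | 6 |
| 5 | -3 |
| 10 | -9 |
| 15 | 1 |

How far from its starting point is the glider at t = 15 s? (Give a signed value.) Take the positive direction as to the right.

Net displacement equals the area under the velocity-time graph (areas below the axis count negative).
0–5 s: ½(6 + -3)(5) = 7.5 cm
5–10 s: ½(-3 + -9)(5) = -30 cm
10–15 s: ½(-9 + 1)(5) = -20 cm
Net displacement = -42.5 cm

-42.5 cm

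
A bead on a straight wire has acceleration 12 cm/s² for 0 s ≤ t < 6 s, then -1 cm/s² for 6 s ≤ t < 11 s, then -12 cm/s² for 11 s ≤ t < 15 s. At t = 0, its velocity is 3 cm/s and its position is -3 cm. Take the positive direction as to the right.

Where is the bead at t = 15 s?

777.5 cm

On each constant-a segment, Δv = aΔt and Δx = v₀Δt + ½aΔt²; chain segment to segment.
0–6 s: v starts 3 cm/s; Δx = 3·6 + ½·12·6² = 234 cm; v ends 75 cm/s.
6–11 s: v starts 75 cm/s; Δx = 75·5 + ½·-1·5² = 362.5 cm; v ends 70 cm/s.
11–15 s: v starts 70 cm/s; Δx = 70·4 + ½·-12·4² = 184 cm; v ends 22 cm/s.
x(15) = -3 + Σ Δx = 777.5 cm.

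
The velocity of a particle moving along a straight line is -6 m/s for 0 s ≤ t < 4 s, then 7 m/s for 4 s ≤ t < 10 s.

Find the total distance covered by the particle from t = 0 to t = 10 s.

Distance (not displacement) is the total path length: add the absolute areas under v-t.
0–4 s: |-6| × 4 = 24 m
4–10 s: |7| × 6 = 42 m
Total distance = 66 m

66 m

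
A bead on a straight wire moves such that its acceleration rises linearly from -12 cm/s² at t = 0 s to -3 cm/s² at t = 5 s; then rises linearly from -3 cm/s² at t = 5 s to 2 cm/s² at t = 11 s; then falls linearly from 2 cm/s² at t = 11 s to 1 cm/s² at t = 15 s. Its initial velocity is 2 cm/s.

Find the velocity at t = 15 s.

Δv equals the area under the a-t graph; then v = v₀ + Δv.
0–5 s: ½(-12 + -3)(5) = -37.5 cm/s
5–11 s: ½(-3 + 2)(6) = -3 cm/s
11–15 s: ½(2 + 1)(4) = 6 cm/s
Δv = -34.5 cm/s, so v(15) = 2 + (-34.5) = -32.5 cm/s.

-32.5 cm/s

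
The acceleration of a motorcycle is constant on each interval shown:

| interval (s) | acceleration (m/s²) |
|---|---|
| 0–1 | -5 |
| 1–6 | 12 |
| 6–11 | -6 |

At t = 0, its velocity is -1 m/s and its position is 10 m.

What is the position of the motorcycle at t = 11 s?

On each constant-a segment, Δv = aΔt and Δx = v₀Δt + ½aΔt²; chain segment to segment.
0–1 s: v starts -1 m/s; Δx = -1·1 + ½·-5·1² = -3.5 m; v ends -6 m/s.
1–6 s: v starts -6 m/s; Δx = -6·5 + ½·12·5² = 120 m; v ends 54 m/s.
6–11 s: v starts 54 m/s; Δx = 54·5 + ½·-6·5² = 195 m; v ends 24 m/s.
x(11) = 10 + Σ Δx = 321.5 m.

321.5 m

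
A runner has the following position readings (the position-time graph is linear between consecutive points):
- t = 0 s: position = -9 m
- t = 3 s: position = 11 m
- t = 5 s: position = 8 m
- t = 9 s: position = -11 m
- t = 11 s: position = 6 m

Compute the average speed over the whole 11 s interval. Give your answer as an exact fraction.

Average speed = (total path length)/(elapsed time); on a piecewise-linear x-t graph the path length is Σ|Δx|.
0–3 s: |Δx| = |11 − -9| = 20 m
3–5 s: |Δx| = |8 − 11| = 3 m
5–9 s: |Δx| = |-11 − 8| = 19 m
9–11 s: |Δx| = |6 − -11| = 17 m
Total path = 59 m; average speed = 59/11 = 59/11 m/s.

59/11 m/s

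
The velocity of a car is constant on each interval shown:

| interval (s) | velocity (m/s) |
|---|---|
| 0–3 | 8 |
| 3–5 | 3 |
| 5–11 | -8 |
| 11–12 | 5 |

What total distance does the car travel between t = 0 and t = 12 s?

Total distance travelled is ∫|v| dt — sum the magnitudes of each area piece.
0–3 s: |8| × 3 = 24 m
3–5 s: |3| × 2 = 6 m
5–11 s: |-8| × 6 = 48 m
11–12 s: |5| × 1 = 5 m
Total distance = 83 m

83 m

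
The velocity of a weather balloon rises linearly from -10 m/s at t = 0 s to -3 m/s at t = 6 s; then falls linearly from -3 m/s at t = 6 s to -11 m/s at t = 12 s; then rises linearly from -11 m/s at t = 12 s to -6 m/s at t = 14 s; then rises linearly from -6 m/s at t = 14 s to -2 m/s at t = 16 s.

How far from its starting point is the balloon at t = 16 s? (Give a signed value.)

Displacement is the signed area under the v-t curve.
0–6 s: ½(-10 + -3)(6) = -39 m
6–12 s: ½(-3 + -11)(6) = -42 m
12–14 s: ½(-11 + -6)(2) = -17 m
14–16 s: ½(-6 + -2)(2) = -8 m
Net displacement = -106 m

-106 m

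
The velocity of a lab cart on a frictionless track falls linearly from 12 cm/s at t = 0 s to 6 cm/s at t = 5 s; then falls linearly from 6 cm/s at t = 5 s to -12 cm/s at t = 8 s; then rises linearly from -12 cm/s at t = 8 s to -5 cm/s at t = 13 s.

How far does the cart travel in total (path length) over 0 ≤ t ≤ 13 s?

102.5 cm

Total distance travelled is ∫|v| dt — sum the magnitudes of each area piece.
0–5 s: |½(12 + 6)(5)| = 45 cm
5–8 s: v = 0 at t = 6 s; triangle areas 3 + 12 = 15 cm
8–13 s: |½(-12 + -5)(5)| = 42.5 cm
Total distance = 102.5 cm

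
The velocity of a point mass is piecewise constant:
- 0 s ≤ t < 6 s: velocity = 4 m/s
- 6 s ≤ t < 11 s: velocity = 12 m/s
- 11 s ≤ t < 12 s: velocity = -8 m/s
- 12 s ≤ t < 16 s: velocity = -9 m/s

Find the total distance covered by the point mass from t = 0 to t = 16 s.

Distance (not displacement) is the total path length: add the absolute areas under v-t.
0–6 s: |4| × 6 = 24 m
6–11 s: |12| × 5 = 60 m
11–12 s: |-8| × 1 = 8 m
12–16 s: |-9| × 4 = 36 m
Total distance = 128 m

128 m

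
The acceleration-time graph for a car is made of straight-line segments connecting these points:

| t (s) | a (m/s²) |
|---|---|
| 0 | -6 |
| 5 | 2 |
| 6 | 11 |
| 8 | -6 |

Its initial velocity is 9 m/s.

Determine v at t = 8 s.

10.5 m/s

Δv equals the area under the a-t graph; then v = v₀ + Δv.
0–5 s: ½(-6 + 2)(5) = -10 m/s
5–6 s: ½(2 + 11)(1) = 6.5 m/s
6–8 s: ½(11 + -6)(2) = 5 m/s
Δv = 1.5 m/s, so v(8) = 9 + (1.5) = 10.5 m/s.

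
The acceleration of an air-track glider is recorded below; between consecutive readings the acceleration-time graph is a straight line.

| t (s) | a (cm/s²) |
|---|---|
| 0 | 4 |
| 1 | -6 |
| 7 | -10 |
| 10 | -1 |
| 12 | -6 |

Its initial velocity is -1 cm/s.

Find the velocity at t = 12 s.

Δv equals the area under the a-t graph; then v = v₀ + Δv.
0–1 s: ½(4 + -6)(1) = -1 cm/s
1–7 s: ½(-6 + -10)(6) = -48 cm/s
7–10 s: ½(-10 + -1)(3) = -16.5 cm/s
10–12 s: ½(-1 + -6)(2) = -7 cm/s
Δv = -72.5 cm/s, so v(12) = -1 + (-72.5) = -73.5 cm/s.

-73.5 cm/s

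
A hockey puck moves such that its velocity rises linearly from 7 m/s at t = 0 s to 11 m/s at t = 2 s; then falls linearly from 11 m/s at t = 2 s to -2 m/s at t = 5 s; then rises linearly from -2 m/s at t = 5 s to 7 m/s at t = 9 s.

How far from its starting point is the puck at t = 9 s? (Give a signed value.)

Net displacement equals the area under the velocity-time graph (areas below the axis count negative).
0–2 s: ½(7 + 11)(2) = 18 m
2–5 s: ½(11 + -2)(3) = 13.5 m
5–9 s: ½(-2 + 7)(4) = 10 m
Net displacement = 41.5 m

41.5 m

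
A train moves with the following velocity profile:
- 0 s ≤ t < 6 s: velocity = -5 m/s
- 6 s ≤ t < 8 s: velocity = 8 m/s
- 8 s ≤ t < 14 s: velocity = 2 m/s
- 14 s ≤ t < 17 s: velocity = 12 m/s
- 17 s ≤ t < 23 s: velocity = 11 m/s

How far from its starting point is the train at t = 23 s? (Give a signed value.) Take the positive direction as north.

100 m

Net displacement equals the area under the velocity-time graph (areas below the axis count negative).
0–6 s: -5 × 6 = -30 m
6–8 s: 8 × 2 = 16 m
8–14 s: 2 × 6 = 12 m
14–17 s: 12 × 3 = 36 m
17–23 s: 11 × 6 = 66 m
Net displacement = 100 m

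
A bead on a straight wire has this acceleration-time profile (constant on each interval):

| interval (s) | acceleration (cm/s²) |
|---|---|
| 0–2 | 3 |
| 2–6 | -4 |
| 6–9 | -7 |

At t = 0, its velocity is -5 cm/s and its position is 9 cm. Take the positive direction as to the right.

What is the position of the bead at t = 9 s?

-99.5 cm

On each constant-a segment, Δv = aΔt and Δx = v₀Δt + ½aΔt²; chain segment to segment.
0–2 s: v starts -5 cm/s; Δx = -5·2 + ½·3·2² = -4 cm; v ends 1 cm/s.
2–6 s: v starts 1 cm/s; Δx = 1·4 + ½·-4·4² = -28 cm; v ends -15 cm/s.
6–9 s: v starts -15 cm/s; Δx = -15·3 + ½·-7·3² = -76.5 cm; v ends -36 cm/s.
x(9) = 9 + Σ Δx = -99.5 cm.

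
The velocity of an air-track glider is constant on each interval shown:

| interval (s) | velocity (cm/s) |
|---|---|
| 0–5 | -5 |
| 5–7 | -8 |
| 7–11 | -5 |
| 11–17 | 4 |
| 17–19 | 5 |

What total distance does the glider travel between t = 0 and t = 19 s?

95 cm

Total distance travelled is ∫|v| dt — sum the magnitudes of each area piece.
0–5 s: |-5| × 5 = 25 cm
5–7 s: |-8| × 2 = 16 cm
7–11 s: |-5| × 4 = 20 cm
11–17 s: |4| × 6 = 24 cm
17–19 s: |5| × 2 = 10 cm
Total distance = 95 cm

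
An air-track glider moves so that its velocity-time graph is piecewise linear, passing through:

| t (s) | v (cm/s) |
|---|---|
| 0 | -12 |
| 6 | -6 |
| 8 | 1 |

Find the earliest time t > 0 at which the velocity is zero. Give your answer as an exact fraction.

t = 54/7 s

v changes sign on 6–8 s (from -6 to 1); the graph is linear there, so v = 0 at t = 6 + (6)·(8 − 6)/(1 − -6) = 54/7 s.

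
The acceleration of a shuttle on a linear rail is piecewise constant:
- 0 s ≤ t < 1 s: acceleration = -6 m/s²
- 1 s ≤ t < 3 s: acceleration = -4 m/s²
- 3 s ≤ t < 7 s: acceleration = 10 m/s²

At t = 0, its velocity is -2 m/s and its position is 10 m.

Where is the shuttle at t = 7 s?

On each constant-a segment, Δv = aΔt and Δx = v₀Δt + ½aΔt²; chain segment to segment.
0–1 s: v starts -2 m/s; Δx = -2·1 + ½·-6·1² = -5 m; v ends -8 m/s.
1–3 s: v starts -8 m/s; Δx = -8·2 + ½·-4·2² = -24 m; v ends -16 m/s.
3–7 s: v starts -16 m/s; Δx = -16·4 + ½·10·4² = 16 m; v ends 24 m/s.
x(7) = 10 + Σ Δx = -3 m.

-3 m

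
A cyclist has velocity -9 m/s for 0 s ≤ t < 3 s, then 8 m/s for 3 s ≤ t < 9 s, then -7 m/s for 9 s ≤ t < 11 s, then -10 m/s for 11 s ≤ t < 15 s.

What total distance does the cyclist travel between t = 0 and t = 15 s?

Total distance travelled is ∫|v| dt — sum the magnitudes of each area piece.
0–3 s: |-9| × 3 = 27 m
3–9 s: |8| × 6 = 48 m
9–11 s: |-7| × 2 = 14 m
11–15 s: |-10| × 4 = 40 m
Total distance = 129 m

129 m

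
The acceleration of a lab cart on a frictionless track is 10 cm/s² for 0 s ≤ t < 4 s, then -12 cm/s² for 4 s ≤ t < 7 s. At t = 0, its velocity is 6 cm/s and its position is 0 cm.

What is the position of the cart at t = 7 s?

188 cm

On each constant-a segment, Δv = aΔt and Δx = v₀Δt + ½aΔt²; chain segment to segment.
0–4 s: v starts 6 cm/s; Δx = 6·4 + ½·10·4² = 104 cm; v ends 46 cm/s.
4–7 s: v starts 46 cm/s; Δx = 46·3 + ½·-12·3² = 84 cm; v ends 10 cm/s.
x(7) = 0 + Σ Δx = 188 cm.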